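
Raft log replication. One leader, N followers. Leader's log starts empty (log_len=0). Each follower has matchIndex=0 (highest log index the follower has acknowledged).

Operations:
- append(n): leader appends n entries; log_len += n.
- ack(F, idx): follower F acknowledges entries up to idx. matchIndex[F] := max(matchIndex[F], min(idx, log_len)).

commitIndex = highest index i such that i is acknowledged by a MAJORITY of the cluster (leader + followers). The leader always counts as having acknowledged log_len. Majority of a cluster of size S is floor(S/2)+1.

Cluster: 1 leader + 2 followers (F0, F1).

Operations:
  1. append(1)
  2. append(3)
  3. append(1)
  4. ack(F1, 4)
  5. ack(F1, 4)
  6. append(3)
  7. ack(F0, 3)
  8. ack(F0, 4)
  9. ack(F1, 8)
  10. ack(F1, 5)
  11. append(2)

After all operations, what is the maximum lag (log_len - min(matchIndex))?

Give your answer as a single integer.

Op 1: append 1 -> log_len=1
Op 2: append 3 -> log_len=4
Op 3: append 1 -> log_len=5
Op 4: F1 acks idx 4 -> match: F0=0 F1=4; commitIndex=4
Op 5: F1 acks idx 4 -> match: F0=0 F1=4; commitIndex=4
Op 6: append 3 -> log_len=8
Op 7: F0 acks idx 3 -> match: F0=3 F1=4; commitIndex=4
Op 8: F0 acks idx 4 -> match: F0=4 F1=4; commitIndex=4
Op 9: F1 acks idx 8 -> match: F0=4 F1=8; commitIndex=8
Op 10: F1 acks idx 5 -> match: F0=4 F1=8; commitIndex=8
Op 11: append 2 -> log_len=10

Answer: 6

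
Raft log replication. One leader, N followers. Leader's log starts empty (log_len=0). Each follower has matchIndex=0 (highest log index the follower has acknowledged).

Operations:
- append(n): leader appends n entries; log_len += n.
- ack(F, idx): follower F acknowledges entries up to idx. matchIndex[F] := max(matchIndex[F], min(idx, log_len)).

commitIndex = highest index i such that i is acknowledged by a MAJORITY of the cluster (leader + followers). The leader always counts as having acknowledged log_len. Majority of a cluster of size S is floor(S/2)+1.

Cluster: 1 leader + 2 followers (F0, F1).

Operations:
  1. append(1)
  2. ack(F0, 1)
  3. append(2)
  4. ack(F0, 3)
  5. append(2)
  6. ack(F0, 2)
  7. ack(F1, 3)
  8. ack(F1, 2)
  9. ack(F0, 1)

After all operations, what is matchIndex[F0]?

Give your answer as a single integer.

Answer: 3

Derivation:
Op 1: append 1 -> log_len=1
Op 2: F0 acks idx 1 -> match: F0=1 F1=0; commitIndex=1
Op 3: append 2 -> log_len=3
Op 4: F0 acks idx 3 -> match: F0=3 F1=0; commitIndex=3
Op 5: append 2 -> log_len=5
Op 6: F0 acks idx 2 -> match: F0=3 F1=0; commitIndex=3
Op 7: F1 acks idx 3 -> match: F0=3 F1=3; commitIndex=3
Op 8: F1 acks idx 2 -> match: F0=3 F1=3; commitIndex=3
Op 9: F0 acks idx 1 -> match: F0=3 F1=3; commitIndex=3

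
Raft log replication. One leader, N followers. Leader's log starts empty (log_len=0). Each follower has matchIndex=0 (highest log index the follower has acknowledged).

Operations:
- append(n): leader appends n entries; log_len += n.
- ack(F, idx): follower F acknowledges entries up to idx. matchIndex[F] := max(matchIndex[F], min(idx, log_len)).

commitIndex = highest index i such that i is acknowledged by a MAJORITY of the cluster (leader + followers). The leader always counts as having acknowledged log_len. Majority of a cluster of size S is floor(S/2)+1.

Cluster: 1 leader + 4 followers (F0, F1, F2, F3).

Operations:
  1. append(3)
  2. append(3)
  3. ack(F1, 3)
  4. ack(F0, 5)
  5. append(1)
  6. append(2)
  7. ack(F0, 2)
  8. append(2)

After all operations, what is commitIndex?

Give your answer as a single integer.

Answer: 3

Derivation:
Op 1: append 3 -> log_len=3
Op 2: append 3 -> log_len=6
Op 3: F1 acks idx 3 -> match: F0=0 F1=3 F2=0 F3=0; commitIndex=0
Op 4: F0 acks idx 5 -> match: F0=5 F1=3 F2=0 F3=0; commitIndex=3
Op 5: append 1 -> log_len=7
Op 6: append 2 -> log_len=9
Op 7: F0 acks idx 2 -> match: F0=5 F1=3 F2=0 F3=0; commitIndex=3
Op 8: append 2 -> log_len=11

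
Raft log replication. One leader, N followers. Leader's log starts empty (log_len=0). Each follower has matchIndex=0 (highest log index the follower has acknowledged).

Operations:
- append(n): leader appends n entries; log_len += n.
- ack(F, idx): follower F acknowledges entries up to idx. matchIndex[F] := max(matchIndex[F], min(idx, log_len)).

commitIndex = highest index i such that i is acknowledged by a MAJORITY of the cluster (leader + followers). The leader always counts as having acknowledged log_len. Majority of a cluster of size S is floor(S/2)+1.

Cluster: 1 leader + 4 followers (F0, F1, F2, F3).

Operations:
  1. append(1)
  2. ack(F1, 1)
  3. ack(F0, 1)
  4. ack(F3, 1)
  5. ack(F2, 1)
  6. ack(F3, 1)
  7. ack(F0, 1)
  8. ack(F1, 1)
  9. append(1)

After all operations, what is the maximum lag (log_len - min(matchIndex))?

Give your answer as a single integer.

Op 1: append 1 -> log_len=1
Op 2: F1 acks idx 1 -> match: F0=0 F1=1 F2=0 F3=0; commitIndex=0
Op 3: F0 acks idx 1 -> match: F0=1 F1=1 F2=0 F3=0; commitIndex=1
Op 4: F3 acks idx 1 -> match: F0=1 F1=1 F2=0 F3=1; commitIndex=1
Op 5: F2 acks idx 1 -> match: F0=1 F1=1 F2=1 F3=1; commitIndex=1
Op 6: F3 acks idx 1 -> match: F0=1 F1=1 F2=1 F3=1; commitIndex=1
Op 7: F0 acks idx 1 -> match: F0=1 F1=1 F2=1 F3=1; commitIndex=1
Op 8: F1 acks idx 1 -> match: F0=1 F1=1 F2=1 F3=1; commitIndex=1
Op 9: append 1 -> log_len=2

Answer: 1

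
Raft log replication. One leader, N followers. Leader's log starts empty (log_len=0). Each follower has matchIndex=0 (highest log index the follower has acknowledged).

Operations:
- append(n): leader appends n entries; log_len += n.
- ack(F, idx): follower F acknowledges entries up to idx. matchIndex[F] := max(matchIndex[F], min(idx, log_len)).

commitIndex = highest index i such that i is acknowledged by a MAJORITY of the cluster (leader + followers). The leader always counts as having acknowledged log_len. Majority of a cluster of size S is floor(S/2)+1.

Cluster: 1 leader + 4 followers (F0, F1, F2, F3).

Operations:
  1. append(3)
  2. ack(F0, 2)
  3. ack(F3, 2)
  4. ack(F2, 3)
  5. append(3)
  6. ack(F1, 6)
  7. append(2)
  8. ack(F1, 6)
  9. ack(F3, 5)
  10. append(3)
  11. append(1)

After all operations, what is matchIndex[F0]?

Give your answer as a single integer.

Op 1: append 3 -> log_len=3
Op 2: F0 acks idx 2 -> match: F0=2 F1=0 F2=0 F3=0; commitIndex=0
Op 3: F3 acks idx 2 -> match: F0=2 F1=0 F2=0 F3=2; commitIndex=2
Op 4: F2 acks idx 3 -> match: F0=2 F1=0 F2=3 F3=2; commitIndex=2
Op 5: append 3 -> log_len=6
Op 6: F1 acks idx 6 -> match: F0=2 F1=6 F2=3 F3=2; commitIndex=3
Op 7: append 2 -> log_len=8
Op 8: F1 acks idx 6 -> match: F0=2 F1=6 F2=3 F3=2; commitIndex=3
Op 9: F3 acks idx 5 -> match: F0=2 F1=6 F2=3 F3=5; commitIndex=5
Op 10: append 3 -> log_len=11
Op 11: append 1 -> log_len=12

Answer: 2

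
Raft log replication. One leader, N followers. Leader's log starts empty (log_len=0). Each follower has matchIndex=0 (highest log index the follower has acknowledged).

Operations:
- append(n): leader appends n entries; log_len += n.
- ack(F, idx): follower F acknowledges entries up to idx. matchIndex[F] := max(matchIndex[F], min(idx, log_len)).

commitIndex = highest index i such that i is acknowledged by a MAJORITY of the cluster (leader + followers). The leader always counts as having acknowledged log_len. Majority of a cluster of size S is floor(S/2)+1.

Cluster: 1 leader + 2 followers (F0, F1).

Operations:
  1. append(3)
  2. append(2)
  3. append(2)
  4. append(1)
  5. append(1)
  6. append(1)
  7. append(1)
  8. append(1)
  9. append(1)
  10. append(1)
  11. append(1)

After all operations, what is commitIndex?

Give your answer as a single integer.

Answer: 0

Derivation:
Op 1: append 3 -> log_len=3
Op 2: append 2 -> log_len=5
Op 3: append 2 -> log_len=7
Op 4: append 1 -> log_len=8
Op 5: append 1 -> log_len=9
Op 6: append 1 -> log_len=10
Op 7: append 1 -> log_len=11
Op 8: append 1 -> log_len=12
Op 9: append 1 -> log_len=13
Op 10: append 1 -> log_len=14
Op 11: append 1 -> log_len=15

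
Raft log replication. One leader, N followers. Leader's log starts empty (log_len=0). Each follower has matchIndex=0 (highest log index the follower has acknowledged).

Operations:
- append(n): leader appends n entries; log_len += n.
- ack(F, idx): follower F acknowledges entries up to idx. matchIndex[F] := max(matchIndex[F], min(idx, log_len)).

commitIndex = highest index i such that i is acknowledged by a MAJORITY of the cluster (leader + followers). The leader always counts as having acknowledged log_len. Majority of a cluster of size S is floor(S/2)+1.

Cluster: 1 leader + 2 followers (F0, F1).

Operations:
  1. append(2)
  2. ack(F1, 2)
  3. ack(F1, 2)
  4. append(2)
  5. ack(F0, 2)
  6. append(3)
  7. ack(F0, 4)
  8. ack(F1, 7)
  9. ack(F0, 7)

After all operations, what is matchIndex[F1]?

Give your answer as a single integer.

Answer: 7

Derivation:
Op 1: append 2 -> log_len=2
Op 2: F1 acks idx 2 -> match: F0=0 F1=2; commitIndex=2
Op 3: F1 acks idx 2 -> match: F0=0 F1=2; commitIndex=2
Op 4: append 2 -> log_len=4
Op 5: F0 acks idx 2 -> match: F0=2 F1=2; commitIndex=2
Op 6: append 3 -> log_len=7
Op 7: F0 acks idx 4 -> match: F0=4 F1=2; commitIndex=4
Op 8: F1 acks idx 7 -> match: F0=4 F1=7; commitIndex=7
Op 9: F0 acks idx 7 -> match: F0=7 F1=7; commitIndex=7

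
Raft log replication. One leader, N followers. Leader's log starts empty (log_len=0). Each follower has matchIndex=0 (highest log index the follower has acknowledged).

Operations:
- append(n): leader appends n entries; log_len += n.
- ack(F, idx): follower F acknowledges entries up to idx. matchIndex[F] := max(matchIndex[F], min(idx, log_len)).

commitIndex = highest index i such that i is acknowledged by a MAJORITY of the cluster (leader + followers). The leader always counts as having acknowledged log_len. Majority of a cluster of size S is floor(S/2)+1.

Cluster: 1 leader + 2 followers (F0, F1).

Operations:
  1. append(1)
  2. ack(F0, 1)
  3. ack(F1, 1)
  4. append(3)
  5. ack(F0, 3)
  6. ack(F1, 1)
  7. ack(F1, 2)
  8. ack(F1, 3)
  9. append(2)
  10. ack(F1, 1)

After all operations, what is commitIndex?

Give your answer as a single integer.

Op 1: append 1 -> log_len=1
Op 2: F0 acks idx 1 -> match: F0=1 F1=0; commitIndex=1
Op 3: F1 acks idx 1 -> match: F0=1 F1=1; commitIndex=1
Op 4: append 3 -> log_len=4
Op 5: F0 acks idx 3 -> match: F0=3 F1=1; commitIndex=3
Op 6: F1 acks idx 1 -> match: F0=3 F1=1; commitIndex=3
Op 7: F1 acks idx 2 -> match: F0=3 F1=2; commitIndex=3
Op 8: F1 acks idx 3 -> match: F0=3 F1=3; commitIndex=3
Op 9: append 2 -> log_len=6
Op 10: F1 acks idx 1 -> match: F0=3 F1=3; commitIndex=3

Answer: 3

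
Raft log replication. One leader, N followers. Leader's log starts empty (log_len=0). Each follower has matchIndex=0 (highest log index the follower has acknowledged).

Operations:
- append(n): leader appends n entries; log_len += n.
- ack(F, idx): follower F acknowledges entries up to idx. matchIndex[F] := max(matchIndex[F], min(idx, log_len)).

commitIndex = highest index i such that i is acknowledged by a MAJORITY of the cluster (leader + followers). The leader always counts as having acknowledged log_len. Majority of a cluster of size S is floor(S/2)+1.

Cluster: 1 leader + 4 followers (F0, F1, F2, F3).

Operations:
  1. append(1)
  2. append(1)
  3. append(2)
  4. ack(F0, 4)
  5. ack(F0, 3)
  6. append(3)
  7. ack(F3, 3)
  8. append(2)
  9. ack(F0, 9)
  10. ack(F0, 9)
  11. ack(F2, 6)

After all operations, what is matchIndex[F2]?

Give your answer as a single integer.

Op 1: append 1 -> log_len=1
Op 2: append 1 -> log_len=2
Op 3: append 2 -> log_len=4
Op 4: F0 acks idx 4 -> match: F0=4 F1=0 F2=0 F3=0; commitIndex=0
Op 5: F0 acks idx 3 -> match: F0=4 F1=0 F2=0 F3=0; commitIndex=0
Op 6: append 3 -> log_len=7
Op 7: F3 acks idx 3 -> match: F0=4 F1=0 F2=0 F3=3; commitIndex=3
Op 8: append 2 -> log_len=9
Op 9: F0 acks idx 9 -> match: F0=9 F1=0 F2=0 F3=3; commitIndex=3
Op 10: F0 acks idx 9 -> match: F0=9 F1=0 F2=0 F3=3; commitIndex=3
Op 11: F2 acks idx 6 -> match: F0=9 F1=0 F2=6 F3=3; commitIndex=6

Answer: 6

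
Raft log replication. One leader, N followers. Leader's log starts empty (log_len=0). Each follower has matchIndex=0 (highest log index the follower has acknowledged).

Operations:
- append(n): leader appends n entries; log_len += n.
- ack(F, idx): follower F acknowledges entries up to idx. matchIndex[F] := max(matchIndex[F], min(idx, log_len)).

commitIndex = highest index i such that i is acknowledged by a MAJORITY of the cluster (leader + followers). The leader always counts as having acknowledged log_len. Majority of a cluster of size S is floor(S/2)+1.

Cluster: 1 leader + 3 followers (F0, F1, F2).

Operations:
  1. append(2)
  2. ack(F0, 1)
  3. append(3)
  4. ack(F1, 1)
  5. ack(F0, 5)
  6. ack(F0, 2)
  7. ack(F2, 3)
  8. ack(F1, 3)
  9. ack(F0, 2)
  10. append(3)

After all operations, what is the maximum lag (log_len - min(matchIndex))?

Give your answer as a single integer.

Answer: 5

Derivation:
Op 1: append 2 -> log_len=2
Op 2: F0 acks idx 1 -> match: F0=1 F1=0 F2=0; commitIndex=0
Op 3: append 3 -> log_len=5
Op 4: F1 acks idx 1 -> match: F0=1 F1=1 F2=0; commitIndex=1
Op 5: F0 acks idx 5 -> match: F0=5 F1=1 F2=0; commitIndex=1
Op 6: F0 acks idx 2 -> match: F0=5 F1=1 F2=0; commitIndex=1
Op 7: F2 acks idx 3 -> match: F0=5 F1=1 F2=3; commitIndex=3
Op 8: F1 acks idx 3 -> match: F0=5 F1=3 F2=3; commitIndex=3
Op 9: F0 acks idx 2 -> match: F0=5 F1=3 F2=3; commitIndex=3
Op 10: append 3 -> log_len=8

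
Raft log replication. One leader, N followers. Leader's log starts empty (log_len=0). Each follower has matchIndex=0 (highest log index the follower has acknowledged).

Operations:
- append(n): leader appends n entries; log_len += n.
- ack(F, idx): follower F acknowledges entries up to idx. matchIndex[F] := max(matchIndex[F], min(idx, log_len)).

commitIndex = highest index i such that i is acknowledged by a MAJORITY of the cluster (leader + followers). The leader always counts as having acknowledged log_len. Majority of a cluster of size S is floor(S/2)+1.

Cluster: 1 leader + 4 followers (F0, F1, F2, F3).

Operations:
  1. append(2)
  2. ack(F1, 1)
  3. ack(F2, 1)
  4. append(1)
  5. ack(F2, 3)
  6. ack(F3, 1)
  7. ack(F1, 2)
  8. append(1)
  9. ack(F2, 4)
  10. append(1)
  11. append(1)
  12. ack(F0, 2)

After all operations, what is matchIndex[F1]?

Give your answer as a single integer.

Answer: 2

Derivation:
Op 1: append 2 -> log_len=2
Op 2: F1 acks idx 1 -> match: F0=0 F1=1 F2=0 F3=0; commitIndex=0
Op 3: F2 acks idx 1 -> match: F0=0 F1=1 F2=1 F3=0; commitIndex=1
Op 4: append 1 -> log_len=3
Op 5: F2 acks idx 3 -> match: F0=0 F1=1 F2=3 F3=0; commitIndex=1
Op 6: F3 acks idx 1 -> match: F0=0 F1=1 F2=3 F3=1; commitIndex=1
Op 7: F1 acks idx 2 -> match: F0=0 F1=2 F2=3 F3=1; commitIndex=2
Op 8: append 1 -> log_len=4
Op 9: F2 acks idx 4 -> match: F0=0 F1=2 F2=4 F3=1; commitIndex=2
Op 10: append 1 -> log_len=5
Op 11: append 1 -> log_len=6
Op 12: F0 acks idx 2 -> match: F0=2 F1=2 F2=4 F3=1; commitIndex=2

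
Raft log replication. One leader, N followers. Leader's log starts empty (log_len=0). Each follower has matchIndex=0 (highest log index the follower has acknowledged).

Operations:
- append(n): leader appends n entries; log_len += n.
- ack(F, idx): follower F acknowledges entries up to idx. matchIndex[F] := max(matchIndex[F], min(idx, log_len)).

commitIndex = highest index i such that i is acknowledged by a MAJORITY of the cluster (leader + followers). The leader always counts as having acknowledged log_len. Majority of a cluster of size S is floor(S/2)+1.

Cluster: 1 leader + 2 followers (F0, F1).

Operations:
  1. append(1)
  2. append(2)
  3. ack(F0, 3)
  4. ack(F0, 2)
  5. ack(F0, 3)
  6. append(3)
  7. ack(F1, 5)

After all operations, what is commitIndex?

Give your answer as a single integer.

Op 1: append 1 -> log_len=1
Op 2: append 2 -> log_len=3
Op 3: F0 acks idx 3 -> match: F0=3 F1=0; commitIndex=3
Op 4: F0 acks idx 2 -> match: F0=3 F1=0; commitIndex=3
Op 5: F0 acks idx 3 -> match: F0=3 F1=0; commitIndex=3
Op 6: append 3 -> log_len=6
Op 7: F1 acks idx 5 -> match: F0=3 F1=5; commitIndex=5

Answer: 5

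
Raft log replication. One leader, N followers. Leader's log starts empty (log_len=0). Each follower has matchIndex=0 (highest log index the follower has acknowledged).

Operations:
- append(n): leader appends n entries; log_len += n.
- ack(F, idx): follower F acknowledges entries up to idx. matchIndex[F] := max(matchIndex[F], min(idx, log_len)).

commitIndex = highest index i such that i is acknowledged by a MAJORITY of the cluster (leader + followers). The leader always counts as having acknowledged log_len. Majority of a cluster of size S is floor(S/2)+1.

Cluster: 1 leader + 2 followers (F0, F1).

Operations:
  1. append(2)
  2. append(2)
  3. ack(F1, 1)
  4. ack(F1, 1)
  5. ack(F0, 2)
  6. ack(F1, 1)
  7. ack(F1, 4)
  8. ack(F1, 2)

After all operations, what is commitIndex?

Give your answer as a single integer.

Op 1: append 2 -> log_len=2
Op 2: append 2 -> log_len=4
Op 3: F1 acks idx 1 -> match: F0=0 F1=1; commitIndex=1
Op 4: F1 acks idx 1 -> match: F0=0 F1=1; commitIndex=1
Op 5: F0 acks idx 2 -> match: F0=2 F1=1; commitIndex=2
Op 6: F1 acks idx 1 -> match: F0=2 F1=1; commitIndex=2
Op 7: F1 acks idx 4 -> match: F0=2 F1=4; commitIndex=4
Op 8: F1 acks idx 2 -> match: F0=2 F1=4; commitIndex=4

Answer: 4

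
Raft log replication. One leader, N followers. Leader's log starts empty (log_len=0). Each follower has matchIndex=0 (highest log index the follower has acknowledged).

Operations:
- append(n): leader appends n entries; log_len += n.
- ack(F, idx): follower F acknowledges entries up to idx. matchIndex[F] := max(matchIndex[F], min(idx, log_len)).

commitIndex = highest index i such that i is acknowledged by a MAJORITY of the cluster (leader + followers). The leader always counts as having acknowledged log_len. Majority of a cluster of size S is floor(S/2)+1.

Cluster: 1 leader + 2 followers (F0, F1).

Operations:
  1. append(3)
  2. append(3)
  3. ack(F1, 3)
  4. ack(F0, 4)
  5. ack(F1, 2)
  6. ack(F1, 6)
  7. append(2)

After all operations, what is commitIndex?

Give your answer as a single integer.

Op 1: append 3 -> log_len=3
Op 2: append 3 -> log_len=6
Op 3: F1 acks idx 3 -> match: F0=0 F1=3; commitIndex=3
Op 4: F0 acks idx 4 -> match: F0=4 F1=3; commitIndex=4
Op 5: F1 acks idx 2 -> match: F0=4 F1=3; commitIndex=4
Op 6: F1 acks idx 6 -> match: F0=4 F1=6; commitIndex=6
Op 7: append 2 -> log_len=8

Answer: 6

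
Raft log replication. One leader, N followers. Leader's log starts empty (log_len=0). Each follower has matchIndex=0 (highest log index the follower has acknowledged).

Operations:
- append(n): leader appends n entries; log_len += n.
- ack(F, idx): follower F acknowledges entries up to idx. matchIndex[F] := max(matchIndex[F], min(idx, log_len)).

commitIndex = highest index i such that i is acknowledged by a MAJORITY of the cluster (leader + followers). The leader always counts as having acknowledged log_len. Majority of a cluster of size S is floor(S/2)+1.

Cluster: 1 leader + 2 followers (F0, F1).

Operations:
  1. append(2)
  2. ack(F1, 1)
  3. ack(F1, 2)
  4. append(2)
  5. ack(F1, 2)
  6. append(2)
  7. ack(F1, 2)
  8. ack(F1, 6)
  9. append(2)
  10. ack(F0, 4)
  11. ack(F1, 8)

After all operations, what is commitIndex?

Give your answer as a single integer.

Answer: 8

Derivation:
Op 1: append 2 -> log_len=2
Op 2: F1 acks idx 1 -> match: F0=0 F1=1; commitIndex=1
Op 3: F1 acks idx 2 -> match: F0=0 F1=2; commitIndex=2
Op 4: append 2 -> log_len=4
Op 5: F1 acks idx 2 -> match: F0=0 F1=2; commitIndex=2
Op 6: append 2 -> log_len=6
Op 7: F1 acks idx 2 -> match: F0=0 F1=2; commitIndex=2
Op 8: F1 acks idx 6 -> match: F0=0 F1=6; commitIndex=6
Op 9: append 2 -> log_len=8
Op 10: F0 acks idx 4 -> match: F0=4 F1=6; commitIndex=6
Op 11: F1 acks idx 8 -> match: F0=4 F1=8; commitIndex=8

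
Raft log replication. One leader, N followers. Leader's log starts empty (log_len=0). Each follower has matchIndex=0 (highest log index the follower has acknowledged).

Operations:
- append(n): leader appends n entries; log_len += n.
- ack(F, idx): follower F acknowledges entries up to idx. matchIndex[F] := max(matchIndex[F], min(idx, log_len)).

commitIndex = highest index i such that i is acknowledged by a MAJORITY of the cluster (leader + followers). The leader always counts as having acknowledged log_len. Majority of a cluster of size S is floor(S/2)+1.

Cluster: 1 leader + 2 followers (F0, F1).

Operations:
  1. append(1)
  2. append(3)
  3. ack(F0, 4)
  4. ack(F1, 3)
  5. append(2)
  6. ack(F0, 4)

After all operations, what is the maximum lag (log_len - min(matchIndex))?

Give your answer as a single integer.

Op 1: append 1 -> log_len=1
Op 2: append 3 -> log_len=4
Op 3: F0 acks idx 4 -> match: F0=4 F1=0; commitIndex=4
Op 4: F1 acks idx 3 -> match: F0=4 F1=3; commitIndex=4
Op 5: append 2 -> log_len=6
Op 6: F0 acks idx 4 -> match: F0=4 F1=3; commitIndex=4

Answer: 3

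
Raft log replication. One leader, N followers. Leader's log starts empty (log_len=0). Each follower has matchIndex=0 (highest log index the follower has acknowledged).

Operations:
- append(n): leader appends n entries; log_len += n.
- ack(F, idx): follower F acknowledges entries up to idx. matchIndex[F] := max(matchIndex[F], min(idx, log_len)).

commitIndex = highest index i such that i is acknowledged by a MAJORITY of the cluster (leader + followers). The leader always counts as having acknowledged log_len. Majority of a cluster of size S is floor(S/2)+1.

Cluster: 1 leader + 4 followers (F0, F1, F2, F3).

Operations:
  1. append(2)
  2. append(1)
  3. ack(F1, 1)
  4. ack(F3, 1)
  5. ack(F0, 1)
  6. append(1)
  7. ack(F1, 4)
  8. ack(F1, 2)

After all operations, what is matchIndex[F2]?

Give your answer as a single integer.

Answer: 0

Derivation:
Op 1: append 2 -> log_len=2
Op 2: append 1 -> log_len=3
Op 3: F1 acks idx 1 -> match: F0=0 F1=1 F2=0 F3=0; commitIndex=0
Op 4: F3 acks idx 1 -> match: F0=0 F1=1 F2=0 F3=1; commitIndex=1
Op 5: F0 acks idx 1 -> match: F0=1 F1=1 F2=0 F3=1; commitIndex=1
Op 6: append 1 -> log_len=4
Op 7: F1 acks idx 4 -> match: F0=1 F1=4 F2=0 F3=1; commitIndex=1
Op 8: F1 acks idx 2 -> match: F0=1 F1=4 F2=0 F3=1; commitIndex=1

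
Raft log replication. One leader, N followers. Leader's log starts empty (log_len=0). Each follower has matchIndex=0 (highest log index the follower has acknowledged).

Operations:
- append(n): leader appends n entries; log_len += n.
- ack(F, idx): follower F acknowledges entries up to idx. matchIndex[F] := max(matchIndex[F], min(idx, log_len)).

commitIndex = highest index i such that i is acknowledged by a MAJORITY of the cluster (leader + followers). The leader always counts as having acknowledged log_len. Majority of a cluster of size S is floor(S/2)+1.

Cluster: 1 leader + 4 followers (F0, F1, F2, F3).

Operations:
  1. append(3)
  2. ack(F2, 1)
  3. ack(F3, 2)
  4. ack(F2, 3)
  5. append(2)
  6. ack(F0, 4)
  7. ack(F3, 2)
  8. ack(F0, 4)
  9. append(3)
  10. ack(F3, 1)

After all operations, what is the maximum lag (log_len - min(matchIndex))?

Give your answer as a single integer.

Answer: 8

Derivation:
Op 1: append 3 -> log_len=3
Op 2: F2 acks idx 1 -> match: F0=0 F1=0 F2=1 F3=0; commitIndex=0
Op 3: F3 acks idx 2 -> match: F0=0 F1=0 F2=1 F3=2; commitIndex=1
Op 4: F2 acks idx 3 -> match: F0=0 F1=0 F2=3 F3=2; commitIndex=2
Op 5: append 2 -> log_len=5
Op 6: F0 acks idx 4 -> match: F0=4 F1=0 F2=3 F3=2; commitIndex=3
Op 7: F3 acks idx 2 -> match: F0=4 F1=0 F2=3 F3=2; commitIndex=3
Op 8: F0 acks idx 4 -> match: F0=4 F1=0 F2=3 F3=2; commitIndex=3
Op 9: append 3 -> log_len=8
Op 10: F3 acks idx 1 -> match: F0=4 F1=0 F2=3 F3=2; commitIndex=3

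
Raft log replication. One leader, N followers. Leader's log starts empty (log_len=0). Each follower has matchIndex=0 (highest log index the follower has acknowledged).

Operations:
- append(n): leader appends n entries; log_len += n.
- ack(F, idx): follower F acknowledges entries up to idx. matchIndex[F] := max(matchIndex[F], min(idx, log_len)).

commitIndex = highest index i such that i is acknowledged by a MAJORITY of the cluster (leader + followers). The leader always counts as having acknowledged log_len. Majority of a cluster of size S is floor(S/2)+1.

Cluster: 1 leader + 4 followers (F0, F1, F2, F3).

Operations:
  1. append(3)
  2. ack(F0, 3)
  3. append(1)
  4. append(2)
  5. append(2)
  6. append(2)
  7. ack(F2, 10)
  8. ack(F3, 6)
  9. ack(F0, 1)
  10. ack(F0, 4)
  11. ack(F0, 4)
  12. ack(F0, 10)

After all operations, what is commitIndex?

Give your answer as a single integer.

Op 1: append 3 -> log_len=3
Op 2: F0 acks idx 3 -> match: F0=3 F1=0 F2=0 F3=0; commitIndex=0
Op 3: append 1 -> log_len=4
Op 4: append 2 -> log_len=6
Op 5: append 2 -> log_len=8
Op 6: append 2 -> log_len=10
Op 7: F2 acks idx 10 -> match: F0=3 F1=0 F2=10 F3=0; commitIndex=3
Op 8: F3 acks idx 6 -> match: F0=3 F1=0 F2=10 F3=6; commitIndex=6
Op 9: F0 acks idx 1 -> match: F0=3 F1=0 F2=10 F3=6; commitIndex=6
Op 10: F0 acks idx 4 -> match: F0=4 F1=0 F2=10 F3=6; commitIndex=6
Op 11: F0 acks idx 4 -> match: F0=4 F1=0 F2=10 F3=6; commitIndex=6
Op 12: F0 acks idx 10 -> match: F0=10 F1=0 F2=10 F3=6; commitIndex=10

Answer: 10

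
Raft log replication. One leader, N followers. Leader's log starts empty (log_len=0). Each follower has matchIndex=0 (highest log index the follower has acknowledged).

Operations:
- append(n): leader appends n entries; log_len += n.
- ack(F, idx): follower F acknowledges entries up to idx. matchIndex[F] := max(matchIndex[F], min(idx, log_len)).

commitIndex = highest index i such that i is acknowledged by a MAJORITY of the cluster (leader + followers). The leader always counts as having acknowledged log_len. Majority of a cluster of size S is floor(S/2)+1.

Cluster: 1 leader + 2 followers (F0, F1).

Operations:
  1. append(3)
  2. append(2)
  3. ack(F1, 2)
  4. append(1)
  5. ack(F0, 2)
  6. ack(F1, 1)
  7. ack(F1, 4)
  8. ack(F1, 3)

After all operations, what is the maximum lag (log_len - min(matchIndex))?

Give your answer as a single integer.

Op 1: append 3 -> log_len=3
Op 2: append 2 -> log_len=5
Op 3: F1 acks idx 2 -> match: F0=0 F1=2; commitIndex=2
Op 4: append 1 -> log_len=6
Op 5: F0 acks idx 2 -> match: F0=2 F1=2; commitIndex=2
Op 6: F1 acks idx 1 -> match: F0=2 F1=2; commitIndex=2
Op 7: F1 acks idx 4 -> match: F0=2 F1=4; commitIndex=4
Op 8: F1 acks idx 3 -> match: F0=2 F1=4; commitIndex=4

Answer: 4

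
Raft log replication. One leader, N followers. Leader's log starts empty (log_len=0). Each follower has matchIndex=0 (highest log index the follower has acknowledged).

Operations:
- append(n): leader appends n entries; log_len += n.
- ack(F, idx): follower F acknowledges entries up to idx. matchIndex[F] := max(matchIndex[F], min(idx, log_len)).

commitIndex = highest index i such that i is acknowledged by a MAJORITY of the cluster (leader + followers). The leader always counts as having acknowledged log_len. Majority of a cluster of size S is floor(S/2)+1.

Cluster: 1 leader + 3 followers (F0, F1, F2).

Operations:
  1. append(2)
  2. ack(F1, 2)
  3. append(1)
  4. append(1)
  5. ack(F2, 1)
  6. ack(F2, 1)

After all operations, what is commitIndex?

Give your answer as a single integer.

Op 1: append 2 -> log_len=2
Op 2: F1 acks idx 2 -> match: F0=0 F1=2 F2=0; commitIndex=0
Op 3: append 1 -> log_len=3
Op 4: append 1 -> log_len=4
Op 5: F2 acks idx 1 -> match: F0=0 F1=2 F2=1; commitIndex=1
Op 6: F2 acks idx 1 -> match: F0=0 F1=2 F2=1; commitIndex=1

Answer: 1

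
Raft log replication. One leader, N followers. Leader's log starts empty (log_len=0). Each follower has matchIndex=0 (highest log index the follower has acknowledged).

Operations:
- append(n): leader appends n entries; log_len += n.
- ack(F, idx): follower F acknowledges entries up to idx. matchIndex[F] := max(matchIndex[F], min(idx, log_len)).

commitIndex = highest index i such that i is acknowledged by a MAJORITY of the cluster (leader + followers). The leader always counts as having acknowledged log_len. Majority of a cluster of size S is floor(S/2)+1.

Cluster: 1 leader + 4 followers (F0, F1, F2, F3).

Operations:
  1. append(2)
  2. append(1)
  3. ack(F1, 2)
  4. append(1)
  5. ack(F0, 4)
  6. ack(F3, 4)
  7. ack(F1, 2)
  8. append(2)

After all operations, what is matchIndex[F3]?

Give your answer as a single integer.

Op 1: append 2 -> log_len=2
Op 2: append 1 -> log_len=3
Op 3: F1 acks idx 2 -> match: F0=0 F1=2 F2=0 F3=0; commitIndex=0
Op 4: append 1 -> log_len=4
Op 5: F0 acks idx 4 -> match: F0=4 F1=2 F2=0 F3=0; commitIndex=2
Op 6: F3 acks idx 4 -> match: F0=4 F1=2 F2=0 F3=4; commitIndex=4
Op 7: F1 acks idx 2 -> match: F0=4 F1=2 F2=0 F3=4; commitIndex=4
Op 8: append 2 -> log_len=6

Answer: 4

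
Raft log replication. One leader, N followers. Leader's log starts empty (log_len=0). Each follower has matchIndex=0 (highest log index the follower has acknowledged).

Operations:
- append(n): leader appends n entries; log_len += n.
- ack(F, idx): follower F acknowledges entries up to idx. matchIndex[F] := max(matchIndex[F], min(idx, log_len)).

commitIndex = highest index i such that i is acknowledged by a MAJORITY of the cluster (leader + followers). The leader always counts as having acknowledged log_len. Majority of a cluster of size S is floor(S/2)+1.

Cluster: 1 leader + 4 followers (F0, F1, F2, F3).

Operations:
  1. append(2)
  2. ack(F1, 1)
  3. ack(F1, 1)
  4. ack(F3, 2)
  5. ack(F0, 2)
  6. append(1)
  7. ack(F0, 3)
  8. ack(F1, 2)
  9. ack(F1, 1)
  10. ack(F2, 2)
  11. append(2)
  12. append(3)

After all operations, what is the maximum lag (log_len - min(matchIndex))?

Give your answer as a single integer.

Answer: 6

Derivation:
Op 1: append 2 -> log_len=2
Op 2: F1 acks idx 1 -> match: F0=0 F1=1 F2=0 F3=0; commitIndex=0
Op 3: F1 acks idx 1 -> match: F0=0 F1=1 F2=0 F3=0; commitIndex=0
Op 4: F3 acks idx 2 -> match: F0=0 F1=1 F2=0 F3=2; commitIndex=1
Op 5: F0 acks idx 2 -> match: F0=2 F1=1 F2=0 F3=2; commitIndex=2
Op 6: append 1 -> log_len=3
Op 7: F0 acks idx 3 -> match: F0=3 F1=1 F2=0 F3=2; commitIndex=2
Op 8: F1 acks idx 2 -> match: F0=3 F1=2 F2=0 F3=2; commitIndex=2
Op 9: F1 acks idx 1 -> match: F0=3 F1=2 F2=0 F3=2; commitIndex=2
Op 10: F2 acks idx 2 -> match: F0=3 F1=2 F2=2 F3=2; commitIndex=2
Op 11: append 2 -> log_len=5
Op 12: append 3 -> log_len=8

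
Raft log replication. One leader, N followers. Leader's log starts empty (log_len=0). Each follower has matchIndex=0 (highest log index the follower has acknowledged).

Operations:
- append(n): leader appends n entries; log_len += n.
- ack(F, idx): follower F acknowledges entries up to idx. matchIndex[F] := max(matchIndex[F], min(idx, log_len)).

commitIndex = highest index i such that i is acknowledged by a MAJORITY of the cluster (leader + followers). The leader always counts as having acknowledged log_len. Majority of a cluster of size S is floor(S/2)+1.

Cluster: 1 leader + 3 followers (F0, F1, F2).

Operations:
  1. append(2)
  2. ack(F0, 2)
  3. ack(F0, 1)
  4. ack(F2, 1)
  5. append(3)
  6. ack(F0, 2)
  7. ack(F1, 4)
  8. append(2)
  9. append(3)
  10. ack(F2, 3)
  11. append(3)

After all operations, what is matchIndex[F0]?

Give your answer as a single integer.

Op 1: append 2 -> log_len=2
Op 2: F0 acks idx 2 -> match: F0=2 F1=0 F2=0; commitIndex=0
Op 3: F0 acks idx 1 -> match: F0=2 F1=0 F2=0; commitIndex=0
Op 4: F2 acks idx 1 -> match: F0=2 F1=0 F2=1; commitIndex=1
Op 5: append 3 -> log_len=5
Op 6: F0 acks idx 2 -> match: F0=2 F1=0 F2=1; commitIndex=1
Op 7: F1 acks idx 4 -> match: F0=2 F1=4 F2=1; commitIndex=2
Op 8: append 2 -> log_len=7
Op 9: append 3 -> log_len=10
Op 10: F2 acks idx 3 -> match: F0=2 F1=4 F2=3; commitIndex=3
Op 11: append 3 -> log_len=13

Answer: 2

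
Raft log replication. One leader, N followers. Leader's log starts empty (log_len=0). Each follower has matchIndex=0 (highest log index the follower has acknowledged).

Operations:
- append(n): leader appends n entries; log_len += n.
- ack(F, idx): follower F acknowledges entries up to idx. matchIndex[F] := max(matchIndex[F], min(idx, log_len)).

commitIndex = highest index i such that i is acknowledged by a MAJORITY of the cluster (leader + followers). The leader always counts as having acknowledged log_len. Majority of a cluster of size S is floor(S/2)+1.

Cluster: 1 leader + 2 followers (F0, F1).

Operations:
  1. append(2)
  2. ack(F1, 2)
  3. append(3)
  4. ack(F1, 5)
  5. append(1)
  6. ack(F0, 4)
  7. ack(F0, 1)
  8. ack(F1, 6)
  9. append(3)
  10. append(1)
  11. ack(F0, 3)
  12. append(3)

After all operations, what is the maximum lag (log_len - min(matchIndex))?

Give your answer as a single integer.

Answer: 9

Derivation:
Op 1: append 2 -> log_len=2
Op 2: F1 acks idx 2 -> match: F0=0 F1=2; commitIndex=2
Op 3: append 3 -> log_len=5
Op 4: F1 acks idx 5 -> match: F0=0 F1=5; commitIndex=5
Op 5: append 1 -> log_len=6
Op 6: F0 acks idx 4 -> match: F0=4 F1=5; commitIndex=5
Op 7: F0 acks idx 1 -> match: F0=4 F1=5; commitIndex=5
Op 8: F1 acks idx 6 -> match: F0=4 F1=6; commitIndex=6
Op 9: append 3 -> log_len=9
Op 10: append 1 -> log_len=10
Op 11: F0 acks idx 3 -> match: F0=4 F1=6; commitIndex=6
Op 12: append 3 -> log_len=13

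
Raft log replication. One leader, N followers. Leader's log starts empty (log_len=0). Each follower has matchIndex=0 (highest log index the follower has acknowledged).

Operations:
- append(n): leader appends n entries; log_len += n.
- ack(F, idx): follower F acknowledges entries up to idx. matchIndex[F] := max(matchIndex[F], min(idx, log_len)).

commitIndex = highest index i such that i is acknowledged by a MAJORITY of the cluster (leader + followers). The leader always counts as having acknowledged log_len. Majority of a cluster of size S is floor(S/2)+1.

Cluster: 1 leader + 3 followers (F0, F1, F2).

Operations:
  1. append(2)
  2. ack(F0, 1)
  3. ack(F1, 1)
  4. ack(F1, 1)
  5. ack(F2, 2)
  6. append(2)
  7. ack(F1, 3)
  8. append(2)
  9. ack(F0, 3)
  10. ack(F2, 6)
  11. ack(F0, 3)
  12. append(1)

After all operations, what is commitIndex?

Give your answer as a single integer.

Op 1: append 2 -> log_len=2
Op 2: F0 acks idx 1 -> match: F0=1 F1=0 F2=0; commitIndex=0
Op 3: F1 acks idx 1 -> match: F0=1 F1=1 F2=0; commitIndex=1
Op 4: F1 acks idx 1 -> match: F0=1 F1=1 F2=0; commitIndex=1
Op 5: F2 acks idx 2 -> match: F0=1 F1=1 F2=2; commitIndex=1
Op 6: append 2 -> log_len=4
Op 7: F1 acks idx 3 -> match: F0=1 F1=3 F2=2; commitIndex=2
Op 8: append 2 -> log_len=6
Op 9: F0 acks idx 3 -> match: F0=3 F1=3 F2=2; commitIndex=3
Op 10: F2 acks idx 6 -> match: F0=3 F1=3 F2=6; commitIndex=3
Op 11: F0 acks idx 3 -> match: F0=3 F1=3 F2=6; commitIndex=3
Op 12: append 1 -> log_len=7

Answer: 3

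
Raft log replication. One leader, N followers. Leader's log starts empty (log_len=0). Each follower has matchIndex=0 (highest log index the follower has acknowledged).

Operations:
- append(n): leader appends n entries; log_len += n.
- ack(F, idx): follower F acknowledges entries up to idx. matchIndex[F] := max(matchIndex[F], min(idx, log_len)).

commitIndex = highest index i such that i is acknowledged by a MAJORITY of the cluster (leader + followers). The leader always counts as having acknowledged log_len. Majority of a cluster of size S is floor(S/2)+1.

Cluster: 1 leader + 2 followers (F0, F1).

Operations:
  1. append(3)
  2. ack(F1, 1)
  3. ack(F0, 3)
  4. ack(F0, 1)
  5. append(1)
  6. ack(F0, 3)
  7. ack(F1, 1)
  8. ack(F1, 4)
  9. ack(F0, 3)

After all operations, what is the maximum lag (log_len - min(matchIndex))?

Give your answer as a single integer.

Op 1: append 3 -> log_len=3
Op 2: F1 acks idx 1 -> match: F0=0 F1=1; commitIndex=1
Op 3: F0 acks idx 3 -> match: F0=3 F1=1; commitIndex=3
Op 4: F0 acks idx 1 -> match: F0=3 F1=1; commitIndex=3
Op 5: append 1 -> log_len=4
Op 6: F0 acks idx 3 -> match: F0=3 F1=1; commitIndex=3
Op 7: F1 acks idx 1 -> match: F0=3 F1=1; commitIndex=3
Op 8: F1 acks idx 4 -> match: F0=3 F1=4; commitIndex=4
Op 9: F0 acks idx 3 -> match: F0=3 F1=4; commitIndex=4

Answer: 1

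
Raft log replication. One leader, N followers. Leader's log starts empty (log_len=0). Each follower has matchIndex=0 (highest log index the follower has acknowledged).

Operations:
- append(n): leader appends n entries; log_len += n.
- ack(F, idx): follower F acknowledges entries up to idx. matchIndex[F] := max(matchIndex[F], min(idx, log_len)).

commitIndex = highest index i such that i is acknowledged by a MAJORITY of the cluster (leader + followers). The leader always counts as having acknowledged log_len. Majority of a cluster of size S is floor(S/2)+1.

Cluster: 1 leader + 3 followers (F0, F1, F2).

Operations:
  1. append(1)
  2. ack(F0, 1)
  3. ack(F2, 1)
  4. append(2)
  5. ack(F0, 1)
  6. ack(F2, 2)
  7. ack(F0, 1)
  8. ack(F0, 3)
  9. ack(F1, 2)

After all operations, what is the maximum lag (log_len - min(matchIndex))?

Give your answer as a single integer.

Answer: 1

Derivation:
Op 1: append 1 -> log_len=1
Op 2: F0 acks idx 1 -> match: F0=1 F1=0 F2=0; commitIndex=0
Op 3: F2 acks idx 1 -> match: F0=1 F1=0 F2=1; commitIndex=1
Op 4: append 2 -> log_len=3
Op 5: F0 acks idx 1 -> match: F0=1 F1=0 F2=1; commitIndex=1
Op 6: F2 acks idx 2 -> match: F0=1 F1=0 F2=2; commitIndex=1
Op 7: F0 acks idx 1 -> match: F0=1 F1=0 F2=2; commitIndex=1
Op 8: F0 acks idx 3 -> match: F0=3 F1=0 F2=2; commitIndex=2
Op 9: F1 acks idx 2 -> match: F0=3 F1=2 F2=2; commitIndex=2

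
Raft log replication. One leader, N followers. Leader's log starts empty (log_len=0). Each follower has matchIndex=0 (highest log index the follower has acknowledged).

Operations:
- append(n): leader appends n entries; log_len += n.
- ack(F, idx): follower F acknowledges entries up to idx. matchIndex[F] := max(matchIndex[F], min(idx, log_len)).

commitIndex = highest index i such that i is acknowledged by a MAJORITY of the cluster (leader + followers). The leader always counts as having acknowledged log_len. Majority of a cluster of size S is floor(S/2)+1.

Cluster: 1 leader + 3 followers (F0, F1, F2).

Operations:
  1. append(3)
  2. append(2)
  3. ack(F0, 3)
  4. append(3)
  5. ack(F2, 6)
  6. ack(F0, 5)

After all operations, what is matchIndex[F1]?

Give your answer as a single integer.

Op 1: append 3 -> log_len=3
Op 2: append 2 -> log_len=5
Op 3: F0 acks idx 3 -> match: F0=3 F1=0 F2=0; commitIndex=0
Op 4: append 3 -> log_len=8
Op 5: F2 acks idx 6 -> match: F0=3 F1=0 F2=6; commitIndex=3
Op 6: F0 acks idx 5 -> match: F0=5 F1=0 F2=6; commitIndex=5

Answer: 0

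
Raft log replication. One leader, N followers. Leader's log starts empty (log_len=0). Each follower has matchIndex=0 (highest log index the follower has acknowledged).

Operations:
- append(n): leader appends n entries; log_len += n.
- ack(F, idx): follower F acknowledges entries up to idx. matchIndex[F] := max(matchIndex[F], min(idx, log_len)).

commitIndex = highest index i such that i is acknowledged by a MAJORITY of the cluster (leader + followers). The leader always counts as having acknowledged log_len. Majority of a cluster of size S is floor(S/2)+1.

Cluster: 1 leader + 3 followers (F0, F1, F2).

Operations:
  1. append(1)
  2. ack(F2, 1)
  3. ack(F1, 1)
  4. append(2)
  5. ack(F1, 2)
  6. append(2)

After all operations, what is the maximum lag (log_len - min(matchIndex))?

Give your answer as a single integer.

Op 1: append 1 -> log_len=1
Op 2: F2 acks idx 1 -> match: F0=0 F1=0 F2=1; commitIndex=0
Op 3: F1 acks idx 1 -> match: F0=0 F1=1 F2=1; commitIndex=1
Op 4: append 2 -> log_len=3
Op 5: F1 acks idx 2 -> match: F0=0 F1=2 F2=1; commitIndex=1
Op 6: append 2 -> log_len=5

Answer: 5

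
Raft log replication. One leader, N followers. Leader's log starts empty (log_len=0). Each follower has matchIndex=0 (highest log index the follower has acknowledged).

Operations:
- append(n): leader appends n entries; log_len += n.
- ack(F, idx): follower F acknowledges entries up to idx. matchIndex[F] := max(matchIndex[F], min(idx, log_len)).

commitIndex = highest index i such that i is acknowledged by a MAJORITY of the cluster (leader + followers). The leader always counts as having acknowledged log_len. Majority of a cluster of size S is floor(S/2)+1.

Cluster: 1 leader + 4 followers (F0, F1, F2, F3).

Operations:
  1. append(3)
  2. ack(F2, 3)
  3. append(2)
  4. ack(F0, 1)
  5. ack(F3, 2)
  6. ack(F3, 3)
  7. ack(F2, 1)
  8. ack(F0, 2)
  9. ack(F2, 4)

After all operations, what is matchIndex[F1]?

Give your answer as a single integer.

Answer: 0

Derivation:
Op 1: append 3 -> log_len=3
Op 2: F2 acks idx 3 -> match: F0=0 F1=0 F2=3 F3=0; commitIndex=0
Op 3: append 2 -> log_len=5
Op 4: F0 acks idx 1 -> match: F0=1 F1=0 F2=3 F3=0; commitIndex=1
Op 5: F3 acks idx 2 -> match: F0=1 F1=0 F2=3 F3=2; commitIndex=2
Op 6: F3 acks idx 3 -> match: F0=1 F1=0 F2=3 F3=3; commitIndex=3
Op 7: F2 acks idx 1 -> match: F0=1 F1=0 F2=3 F3=3; commitIndex=3
Op 8: F0 acks idx 2 -> match: F0=2 F1=0 F2=3 F3=3; commitIndex=3
Op 9: F2 acks idx 4 -> match: F0=2 F1=0 F2=4 F3=3; commitIndex=3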